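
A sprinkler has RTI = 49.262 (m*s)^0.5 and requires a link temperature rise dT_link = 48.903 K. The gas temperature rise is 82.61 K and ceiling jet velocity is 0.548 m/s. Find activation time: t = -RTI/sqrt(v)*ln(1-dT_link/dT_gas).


dT_link/dT_gas = 0.59197
ln(1 - 0.59197) = -0.89643
t = -49.262 / sqrt(0.548) * -0.89643 = 59.653 s

59.653 s


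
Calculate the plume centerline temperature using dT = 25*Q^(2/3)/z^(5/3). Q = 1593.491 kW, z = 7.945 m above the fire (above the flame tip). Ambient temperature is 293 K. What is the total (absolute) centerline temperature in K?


Q^(2/3) = 136.43
z^(5/3) = 31.634
dT = 25 * 136.43 / 31.634 = 107.82 K
T = 293 + 107.82 = 400.82 K

400.82 K


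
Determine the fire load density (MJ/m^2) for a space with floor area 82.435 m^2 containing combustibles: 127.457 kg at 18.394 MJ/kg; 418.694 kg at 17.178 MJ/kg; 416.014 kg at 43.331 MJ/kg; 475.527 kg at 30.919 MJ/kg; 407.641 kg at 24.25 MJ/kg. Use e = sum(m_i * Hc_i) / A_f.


Total energy = 127.457*18.394 + 418.694*17.178 + 416.014*43.331 + 475.527*30.919 + 407.641*24.25
= 2344.444 + 7192.326 + 18026.30 + 14702.82 + 9885.294
= 52151.19 MJ
e = 52151.19 / 82.435 = 632.63 MJ/m^2

632.63 MJ/m^2


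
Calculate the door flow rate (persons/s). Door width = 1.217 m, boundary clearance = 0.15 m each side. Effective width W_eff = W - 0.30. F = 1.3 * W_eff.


W_eff = 1.217 - 0.30 = 0.917 m
F = 1.3 * 0.917 = 1.1921 persons/s

1.1921 persons/s


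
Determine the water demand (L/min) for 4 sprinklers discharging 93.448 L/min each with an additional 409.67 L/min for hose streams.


Sprinkler demand = 4 * 93.448 = 373.792 L/min
Total = 373.792 + 409.67 = 783.462 L/min

783.462 L/min


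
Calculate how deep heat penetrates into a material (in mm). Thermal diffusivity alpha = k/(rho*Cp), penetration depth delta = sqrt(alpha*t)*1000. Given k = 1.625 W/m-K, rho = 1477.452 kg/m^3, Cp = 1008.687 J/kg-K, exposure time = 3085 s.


alpha = 1.625 / (1477.452 * 1008.687) = 1.0904e-06 m^2/s
alpha * t = 0.0033639
delta = sqrt(0.0033639) * 1000 = 57.999 mm

57.999 mm


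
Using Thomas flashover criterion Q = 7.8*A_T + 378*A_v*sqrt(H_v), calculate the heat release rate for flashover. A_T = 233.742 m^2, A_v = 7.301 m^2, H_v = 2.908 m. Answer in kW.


7.8*A_T = 1823.2
sqrt(H_v) = 1.7053
378*A_v*sqrt(H_v) = 4706.2
Q = 1823.2 + 4706.2 = 6529.4 kW

6529.4 kW


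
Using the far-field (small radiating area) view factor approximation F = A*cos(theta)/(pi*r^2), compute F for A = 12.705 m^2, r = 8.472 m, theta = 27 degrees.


cos(27 deg) = 0.89101
pi*r^2 = 225.49
F = 12.705 * 0.89101 / 225.49 = 0.050203

0.050203


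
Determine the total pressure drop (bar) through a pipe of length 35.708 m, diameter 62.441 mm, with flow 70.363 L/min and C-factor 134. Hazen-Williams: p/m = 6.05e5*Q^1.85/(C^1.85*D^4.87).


Q^1.85 = 2615.7
C^1.85 = 8612.8
D^4.87 = 5.5455e+08
p/m = 0.00033133 bar/m
p_total = 0.00033133 * 35.708 = 0.011831 bar

0.011831 bar


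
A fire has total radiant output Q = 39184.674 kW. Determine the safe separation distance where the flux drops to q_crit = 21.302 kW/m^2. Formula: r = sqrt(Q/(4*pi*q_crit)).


4*pi*q_crit = 267.69
Q/(4*pi*q_crit) = 146.38
r = sqrt(146.38) = 12.099 m

12.099 m


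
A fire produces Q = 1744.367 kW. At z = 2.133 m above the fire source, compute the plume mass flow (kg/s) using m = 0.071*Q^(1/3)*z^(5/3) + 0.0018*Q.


Q^(1/3) = 12.038
z^(5/3) = 3.5344
First term = 0.071 * 12.038 * 3.5344 = 3.0208
Second term = 0.0018 * 1744.367 = 3.1399
m = 6.1607 kg/s

6.1607 kg/s


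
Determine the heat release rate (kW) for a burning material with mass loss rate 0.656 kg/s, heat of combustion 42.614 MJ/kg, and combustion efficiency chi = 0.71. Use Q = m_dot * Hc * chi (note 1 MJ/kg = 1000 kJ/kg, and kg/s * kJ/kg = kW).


Hc = 42.614 MJ/kg = 42.614 * 1000 kJ/kg = 42614 kJ/kg
Q = 0.656 kg/s * 42614 kJ/kg * 0.71 = 19848 kW

19848 kW


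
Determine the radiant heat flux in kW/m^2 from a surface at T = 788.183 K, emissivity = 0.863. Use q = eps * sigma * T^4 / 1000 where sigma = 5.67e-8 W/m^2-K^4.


T^4 = 3.8593e+11
q = 0.863 * 5.67e-8 * 3.8593e+11 / 1000 = 18.884 kW/m^2

18.884 kW/m^2


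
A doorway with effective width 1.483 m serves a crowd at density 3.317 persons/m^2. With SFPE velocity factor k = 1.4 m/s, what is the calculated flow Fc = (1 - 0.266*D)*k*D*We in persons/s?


1 - 0.266*D = 1 - 0.266*3.317 = 0.11768
Fs = 0.11768 * 1.4 * 3.317 = 0.54647 persons/(s*m)
Fc = 0.54647 * 1.483 = 0.81042 persons/s

0.81042 persons/s


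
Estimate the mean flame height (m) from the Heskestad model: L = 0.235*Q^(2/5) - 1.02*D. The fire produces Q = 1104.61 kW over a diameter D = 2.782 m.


Q^(2/5) = 16.492
0.235 * Q^(2/5) = 3.8757
1.02 * D = 2.8376
L = 1.0381 m

1.0381 m


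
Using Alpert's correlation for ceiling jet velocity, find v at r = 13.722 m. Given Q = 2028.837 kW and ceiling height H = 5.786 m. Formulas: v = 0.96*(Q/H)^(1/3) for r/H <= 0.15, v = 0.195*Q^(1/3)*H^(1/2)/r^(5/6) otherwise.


r/H = 13.722 / 5.786 = 2.3716
r/H > 0.15, so v = 0.195*Q^(1/3)*H^(1/2)/r^(5/6)
Q^(1/3) = 12.659
H^(1/2) = 2.4054
r^(5/6) = 8.8685
v = 0.195 * 12.659 * 2.4054 / 8.8685 = 0.66956 m/s

0.66956 m/s


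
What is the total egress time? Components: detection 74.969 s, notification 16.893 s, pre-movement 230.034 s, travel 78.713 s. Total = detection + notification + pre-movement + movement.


Total = 74.969 + 16.893 + 230.034 + 78.713 = 400.609 s

400.609 s


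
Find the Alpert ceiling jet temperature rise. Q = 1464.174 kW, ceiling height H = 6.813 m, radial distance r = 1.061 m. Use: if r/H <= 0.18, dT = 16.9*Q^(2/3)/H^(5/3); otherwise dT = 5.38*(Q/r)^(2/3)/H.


r/H = 1.061 / 6.813 = 0.15573
r/H <= 0.18, so dT = 16.9*Q^(2/3)/H^(5/3)
Q^(2/3) = 128.94
H^(5/3) = 24.485
dT = 16.9 * 128.94 / 24.485 = 88.999 K

88.999 K


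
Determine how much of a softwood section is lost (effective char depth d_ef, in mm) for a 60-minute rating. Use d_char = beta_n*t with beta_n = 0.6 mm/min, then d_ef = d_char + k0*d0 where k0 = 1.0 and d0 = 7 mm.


d_char = 0.6 * 60 = 36 mm
d_ef = 36 + 1.0*7 = 43 mm

43 mm


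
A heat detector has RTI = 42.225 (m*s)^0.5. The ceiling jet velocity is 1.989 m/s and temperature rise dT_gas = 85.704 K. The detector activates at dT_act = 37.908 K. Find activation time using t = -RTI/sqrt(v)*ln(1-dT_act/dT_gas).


dT_act/dT_gas = 0.44231
ln(1 - 0.44231) = -0.58396
t = -42.225 / sqrt(1.989) * -0.58396 = 17.484 s

17.484 s


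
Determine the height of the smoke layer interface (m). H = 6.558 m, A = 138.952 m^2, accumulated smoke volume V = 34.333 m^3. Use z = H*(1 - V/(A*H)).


V/(A*H) = 0.037677
1 - 0.037677 = 0.96232
z = 6.558 * 0.96232 = 6.3109 m

6.3109 m


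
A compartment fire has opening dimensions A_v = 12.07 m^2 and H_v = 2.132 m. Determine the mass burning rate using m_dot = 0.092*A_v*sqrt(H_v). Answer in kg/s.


sqrt(H_v) = 1.4601
m_dot = 0.092 * 12.07 * 1.4601 = 1.6214 kg/s

1.6214 kg/s


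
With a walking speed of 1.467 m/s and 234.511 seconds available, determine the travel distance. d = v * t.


d = 1.467 * 234.511 = 344.03 m

344.03 m


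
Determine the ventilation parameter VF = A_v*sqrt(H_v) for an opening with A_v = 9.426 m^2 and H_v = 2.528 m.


sqrt(H_v) = 1.5900
VF = 9.426 * 1.5900 = 14.987 m^(5/2)

14.987 m^(5/2)


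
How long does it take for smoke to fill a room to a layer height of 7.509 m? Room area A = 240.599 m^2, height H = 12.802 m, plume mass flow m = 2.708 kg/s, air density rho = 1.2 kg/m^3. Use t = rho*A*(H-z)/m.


H - z = 5.293 m
t = 1.2 * 240.599 * 5.293 / 2.708 = 564.32 s

564.32 s


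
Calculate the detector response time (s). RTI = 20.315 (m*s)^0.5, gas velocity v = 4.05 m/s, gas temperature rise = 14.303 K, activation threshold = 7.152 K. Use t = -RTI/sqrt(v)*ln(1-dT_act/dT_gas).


dT_act/dT_gas = 0.50003
ln(1 - 0.50003) = -0.69322
t = -20.315 / sqrt(4.05) * -0.69322 = 6.9978 s

6.9978 s


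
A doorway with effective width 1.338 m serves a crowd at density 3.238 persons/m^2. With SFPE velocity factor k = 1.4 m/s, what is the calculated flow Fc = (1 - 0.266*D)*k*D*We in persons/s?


1 - 0.266*D = 1 - 0.266*3.238 = 0.13869
Fs = 0.13869 * 1.4 * 3.238 = 0.62872 persons/(s*m)
Fc = 0.62872 * 1.338 = 0.84123 persons/s

0.84123 persons/s


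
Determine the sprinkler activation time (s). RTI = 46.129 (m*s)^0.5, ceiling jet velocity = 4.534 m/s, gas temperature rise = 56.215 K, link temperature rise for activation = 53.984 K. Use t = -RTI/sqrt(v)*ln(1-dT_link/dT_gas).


dT_link/dT_gas = 0.96031
ln(1 - 0.96031) = -3.2267
t = -46.129 / sqrt(4.534) * -3.2267 = 69.903 s

69.903 s


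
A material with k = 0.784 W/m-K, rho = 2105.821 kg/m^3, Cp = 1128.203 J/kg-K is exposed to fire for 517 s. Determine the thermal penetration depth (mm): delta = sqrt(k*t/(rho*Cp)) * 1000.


alpha = 0.784 / (2105.821 * 1128.203) = 3.3000e-07 m^2/s
alpha * t = 0.00017061
delta = sqrt(0.00017061) * 1000 = 13.062 mm

13.062 mm


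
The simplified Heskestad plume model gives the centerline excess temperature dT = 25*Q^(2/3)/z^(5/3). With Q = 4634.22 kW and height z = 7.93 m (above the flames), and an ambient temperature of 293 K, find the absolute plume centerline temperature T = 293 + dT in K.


Q^(2/3) = 277.96
z^(5/3) = 31.535
dT = 25 * 277.96 / 31.535 = 220.36 K
T = 293 + 220.36 = 513.36 K

513.36 K


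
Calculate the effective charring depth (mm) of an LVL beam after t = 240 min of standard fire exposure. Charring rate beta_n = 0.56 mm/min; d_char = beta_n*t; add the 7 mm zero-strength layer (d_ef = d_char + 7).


d_char = 0.56 * 240 = 134.4 mm
d_ef = 134.4 + 1.0*7 = 141.4 mm

141.4 mm


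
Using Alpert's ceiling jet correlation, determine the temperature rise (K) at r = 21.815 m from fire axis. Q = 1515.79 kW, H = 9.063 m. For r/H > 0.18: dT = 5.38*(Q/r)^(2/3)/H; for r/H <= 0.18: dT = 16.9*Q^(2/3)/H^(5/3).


r/H = 21.815 / 9.063 = 2.4070
r/H > 0.18, so dT = 5.38*(Q/r)^(2/3)/H
Q/r = 69.484
(Q/r)^(2/3) = 16.901
dT = 5.38 * 16.901 / 9.063 = 10.033 K

10.033 K


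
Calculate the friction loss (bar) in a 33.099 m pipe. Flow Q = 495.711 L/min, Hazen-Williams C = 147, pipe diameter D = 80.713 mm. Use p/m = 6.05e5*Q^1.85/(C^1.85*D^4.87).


Q^1.85 = 96866
C^1.85 = 10222
D^4.87 = 1.9356e+09
p/m = 0.0029619 bar/m
p_total = 0.0029619 * 33.099 = 0.098037 bar

0.098037 bar


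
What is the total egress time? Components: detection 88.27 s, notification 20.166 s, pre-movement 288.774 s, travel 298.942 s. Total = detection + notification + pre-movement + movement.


Total = 88.27 + 20.166 + 288.774 + 298.942 = 696.152 s

696.152 s


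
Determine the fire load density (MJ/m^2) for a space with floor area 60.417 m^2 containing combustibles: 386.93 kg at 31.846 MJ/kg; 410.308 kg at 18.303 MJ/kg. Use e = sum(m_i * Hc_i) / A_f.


Total energy = 386.93*31.846 + 410.308*18.303
= 12322.17 + 7509.867
= 19832.04 MJ
e = 19832.04 / 60.417 = 328.25 MJ/m^2

328.25 MJ/m^2


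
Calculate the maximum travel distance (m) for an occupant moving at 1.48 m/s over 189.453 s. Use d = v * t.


d = 1.48 * 189.453 = 280.39 m

280.39 m


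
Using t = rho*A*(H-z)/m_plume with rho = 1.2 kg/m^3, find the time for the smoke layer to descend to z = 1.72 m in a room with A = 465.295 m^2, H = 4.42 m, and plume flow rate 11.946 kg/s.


H - z = 2.7 m
t = 1.2 * 465.295 * 2.7 / 11.946 = 126.20 s

126.20 s


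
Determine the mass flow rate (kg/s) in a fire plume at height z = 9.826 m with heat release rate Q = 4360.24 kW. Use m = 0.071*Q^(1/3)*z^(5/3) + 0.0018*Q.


Q^(1/3) = 16.337
z^(5/3) = 45.078
First term = 0.071 * 16.337 * 45.078 = 52.287
Second term = 0.0018 * 4360.24 = 7.8484
m = 60.135 kg/s

60.135 kg/s


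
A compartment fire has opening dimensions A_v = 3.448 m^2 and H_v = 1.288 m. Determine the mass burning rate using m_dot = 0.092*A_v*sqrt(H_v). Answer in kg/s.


sqrt(H_v) = 1.1349
m_dot = 0.092 * 3.448 * 1.1349 = 0.36001 kg/s

0.36001 kg/s


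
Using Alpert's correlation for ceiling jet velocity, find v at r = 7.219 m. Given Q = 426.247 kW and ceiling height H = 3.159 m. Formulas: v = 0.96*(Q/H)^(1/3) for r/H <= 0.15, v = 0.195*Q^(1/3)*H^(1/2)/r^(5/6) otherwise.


r/H = 7.219 / 3.159 = 2.2852
r/H > 0.15, so v = 0.195*Q^(1/3)*H^(1/2)/r^(5/6)
Q^(1/3) = 7.5258
H^(1/2) = 1.7774
r^(5/6) = 5.1928
v = 0.195 * 7.5258 * 1.7774 / 5.1928 = 0.50230 m/s

0.50230 m/s


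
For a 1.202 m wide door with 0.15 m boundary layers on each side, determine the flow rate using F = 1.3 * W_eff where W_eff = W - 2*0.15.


W_eff = 1.202 - 0.30 = 0.902 m
F = 1.3 * 0.902 = 1.1726 persons/s

1.1726 persons/s


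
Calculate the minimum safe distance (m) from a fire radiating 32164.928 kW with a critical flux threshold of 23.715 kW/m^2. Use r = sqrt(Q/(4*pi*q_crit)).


4*pi*q_crit = 298.01
Q/(4*pi*q_crit) = 107.93
r = sqrt(107.93) = 10.389 m

10.389 m


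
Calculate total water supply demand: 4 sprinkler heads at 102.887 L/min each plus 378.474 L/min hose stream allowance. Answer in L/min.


Sprinkler demand = 4 * 102.887 = 411.548 L/min
Total = 411.548 + 378.474 = 790.022 L/min

790.022 L/min


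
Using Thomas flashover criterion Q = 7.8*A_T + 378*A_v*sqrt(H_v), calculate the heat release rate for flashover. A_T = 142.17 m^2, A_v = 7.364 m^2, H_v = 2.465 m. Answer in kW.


7.8*A_T = 1108.926
sqrt(H_v) = 1.5700
378*A_v*sqrt(H_v) = 4370.3
Q = 1108.926 + 4370.3 = 5479.3 kW

5479.3 kW


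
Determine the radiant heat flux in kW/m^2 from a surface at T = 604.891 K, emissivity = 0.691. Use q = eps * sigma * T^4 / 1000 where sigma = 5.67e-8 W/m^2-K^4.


T^4 = 1.3388e+11
q = 0.691 * 5.67e-8 * 1.3388e+11 / 1000 = 5.2453 kW/m^2

5.2453 kW/m^2


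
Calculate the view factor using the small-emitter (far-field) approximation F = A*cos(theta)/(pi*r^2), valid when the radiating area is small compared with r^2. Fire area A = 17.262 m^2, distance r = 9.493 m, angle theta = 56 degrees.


cos(56 deg) = 0.55919
pi*r^2 = 283.11
F = 17.262 * 0.55919 / 283.11 = 0.034095

0.034095


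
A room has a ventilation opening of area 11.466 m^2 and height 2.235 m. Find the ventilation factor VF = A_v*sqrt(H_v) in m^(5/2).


sqrt(H_v) = 1.4950
VF = 11.466 * 1.4950 = 17.142 m^(5/2)

17.142 m^(5/2)


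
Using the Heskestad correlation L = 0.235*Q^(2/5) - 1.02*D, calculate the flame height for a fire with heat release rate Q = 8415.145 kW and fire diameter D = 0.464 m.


Q^(2/5) = 37.156
0.235 * Q^(2/5) = 8.7316
1.02 * D = 0.47328
L = 8.2583 m

8.2583 m


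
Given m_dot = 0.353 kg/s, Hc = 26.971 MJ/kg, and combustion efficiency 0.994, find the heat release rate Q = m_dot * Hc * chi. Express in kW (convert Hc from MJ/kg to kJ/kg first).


Hc = 26.971 MJ/kg = 26.971 * 1000 kJ/kg = 26971 kJ/kg
Q = 0.353 kg/s * 26971 kJ/kg * 0.994 = 9463.6 kW

9463.6 kW


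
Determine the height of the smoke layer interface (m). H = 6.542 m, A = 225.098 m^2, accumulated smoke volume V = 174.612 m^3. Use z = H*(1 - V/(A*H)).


V/(A*H) = 0.11857
1 - 0.11857 = 0.88143
z = 6.542 * 0.88143 = 5.7663 m

5.7663 m


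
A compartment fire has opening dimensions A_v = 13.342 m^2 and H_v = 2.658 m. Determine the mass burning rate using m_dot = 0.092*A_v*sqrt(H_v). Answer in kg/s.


sqrt(H_v) = 1.6303
m_dot = 0.092 * 13.342 * 1.6303 = 2.0012 kg/s

2.0012 kg/s


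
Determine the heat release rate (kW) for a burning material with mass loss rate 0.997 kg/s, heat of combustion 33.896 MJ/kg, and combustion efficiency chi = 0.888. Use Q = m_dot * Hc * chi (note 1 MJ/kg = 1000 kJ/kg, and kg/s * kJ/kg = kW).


Hc = 33.896 MJ/kg = 33.896 * 1000 kJ/kg = 33896 kJ/kg
Q = 0.997 kg/s * 33896 kJ/kg * 0.888 = 30009 kW

30009 kW


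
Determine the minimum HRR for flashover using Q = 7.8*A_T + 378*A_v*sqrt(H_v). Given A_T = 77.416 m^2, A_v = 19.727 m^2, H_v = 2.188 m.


7.8*A_T = 603.84
sqrt(H_v) = 1.4792
378*A_v*sqrt(H_v) = 11030
Q = 603.84 + 11030 = 11634 kW

11634 kW


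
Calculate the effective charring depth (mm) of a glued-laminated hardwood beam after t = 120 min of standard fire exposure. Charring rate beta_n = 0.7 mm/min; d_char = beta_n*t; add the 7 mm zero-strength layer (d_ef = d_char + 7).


d_char = 0.7 * 120 = 84 mm
d_ef = 84 + 1.0*7 = 91 mm

91 mm


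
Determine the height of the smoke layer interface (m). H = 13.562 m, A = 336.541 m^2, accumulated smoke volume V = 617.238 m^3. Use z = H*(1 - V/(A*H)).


V/(A*H) = 0.13524
1 - 0.13524 = 0.86476
z = 13.562 * 0.86476 = 11.728 m

11.728 m


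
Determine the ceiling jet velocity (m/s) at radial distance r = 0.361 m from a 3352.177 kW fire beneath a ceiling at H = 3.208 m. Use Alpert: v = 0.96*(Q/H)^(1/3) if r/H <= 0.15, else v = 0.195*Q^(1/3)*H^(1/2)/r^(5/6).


r/H = 0.361 / 3.208 = 0.11253
r/H <= 0.15, so v = 0.96*(Q/H)^(1/3)
Q/H = 1044.9
(Q/H)^(1/3) = 10.148
v = 0.96 * 10.148 = 9.7417 m/s

9.7417 m/s


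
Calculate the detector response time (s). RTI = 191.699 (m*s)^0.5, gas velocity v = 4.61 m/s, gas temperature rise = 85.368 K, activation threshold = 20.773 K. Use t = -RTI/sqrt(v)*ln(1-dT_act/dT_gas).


dT_act/dT_gas = 0.24333
ln(1 - 0.24333) = -0.27883
t = -191.699 / sqrt(4.61) * -0.27883 = 24.895 s

24.895 s


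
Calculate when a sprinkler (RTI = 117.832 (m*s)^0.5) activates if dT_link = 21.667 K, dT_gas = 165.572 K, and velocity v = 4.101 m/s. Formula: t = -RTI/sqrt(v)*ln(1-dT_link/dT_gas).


dT_link/dT_gas = 0.13086
ln(1 - 0.13086) = -0.14025
t = -117.832 / sqrt(4.101) * -0.14025 = 8.1607 s

8.1607 s


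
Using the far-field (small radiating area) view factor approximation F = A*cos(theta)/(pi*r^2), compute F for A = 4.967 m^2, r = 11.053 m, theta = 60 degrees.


cos(60 deg) = 0.5
pi*r^2 = 383.80
F = 4.967 * 0.5 / 383.80 = 0.0064707

0.0064707


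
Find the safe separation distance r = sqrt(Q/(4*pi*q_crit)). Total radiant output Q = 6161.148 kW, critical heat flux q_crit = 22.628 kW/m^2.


4*pi*q_crit = 284.35
Q/(4*pi*q_crit) = 21.667
r = sqrt(21.667) = 4.6548 m

4.6548 m


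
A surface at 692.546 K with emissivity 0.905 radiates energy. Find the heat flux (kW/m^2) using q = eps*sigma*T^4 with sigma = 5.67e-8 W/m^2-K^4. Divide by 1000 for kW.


T^4 = 2.3004e+11
q = 0.905 * 5.67e-8 * 2.3004e+11 / 1000 = 11.804 kW/m^2

11.804 kW/m^2


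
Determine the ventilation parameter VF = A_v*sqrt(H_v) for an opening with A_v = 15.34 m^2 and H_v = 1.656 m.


sqrt(H_v) = 1.2869
VF = 15.34 * 1.2869 = 19.740 m^(5/2)

19.740 m^(5/2)


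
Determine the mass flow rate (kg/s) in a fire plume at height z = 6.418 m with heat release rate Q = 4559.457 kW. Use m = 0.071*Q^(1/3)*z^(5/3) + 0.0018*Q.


Q^(1/3) = 16.582
z^(5/3) = 22.165
First term = 0.071 * 16.582 * 22.165 = 26.095
Second term = 0.0018 * 4559.457 = 8.2070
m = 34.302 kg/s

34.302 kg/s


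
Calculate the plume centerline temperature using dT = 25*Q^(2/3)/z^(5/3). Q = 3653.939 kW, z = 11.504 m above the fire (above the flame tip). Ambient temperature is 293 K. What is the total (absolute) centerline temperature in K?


Q^(2/3) = 237.23
z^(5/3) = 58.625
dT = 25 * 237.23 / 58.625 = 101.17 K
T = 293 + 101.17 = 394.17 K

394.17 K


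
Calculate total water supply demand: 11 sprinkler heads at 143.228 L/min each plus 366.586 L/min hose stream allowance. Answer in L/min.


Sprinkler demand = 11 * 143.228 = 1575.508 L/min
Total = 1575.508 + 366.586 = 1942.094 L/min

1942.094 L/min


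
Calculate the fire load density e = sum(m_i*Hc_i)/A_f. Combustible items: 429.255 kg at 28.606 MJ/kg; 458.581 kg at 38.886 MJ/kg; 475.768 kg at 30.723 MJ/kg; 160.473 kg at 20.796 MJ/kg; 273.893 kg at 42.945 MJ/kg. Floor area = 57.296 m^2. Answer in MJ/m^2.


Total energy = 429.255*28.606 + 458.581*38.886 + 475.768*30.723 + 160.473*20.796 + 273.893*42.945
= 12279.27 + 17832.38 + 14617.02 + 3337.197 + 11762.33
= 59828.20 MJ
e = 59828.20 / 57.296 = 1044.2 MJ/m^2

1044.2 MJ/m^2


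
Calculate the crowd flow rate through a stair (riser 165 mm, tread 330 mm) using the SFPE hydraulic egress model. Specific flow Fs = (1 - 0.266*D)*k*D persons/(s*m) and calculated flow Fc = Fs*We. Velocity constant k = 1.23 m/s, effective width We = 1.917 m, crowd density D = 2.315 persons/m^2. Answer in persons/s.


1 - 0.266*D = 1 - 0.266*2.315 = 0.38421
Fs = 0.38421 * 1.23 * 2.315 = 1.0940 persons/(s*m)
Fc = 1.0940 * 1.917 = 2.0972 persons/s

2.0972 persons/s


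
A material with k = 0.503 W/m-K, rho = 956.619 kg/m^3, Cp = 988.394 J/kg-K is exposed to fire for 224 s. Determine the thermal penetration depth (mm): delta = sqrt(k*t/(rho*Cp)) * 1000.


alpha = 0.503 / (956.619 * 988.394) = 5.3198e-07 m^2/s
alpha * t = 0.00011916
delta = sqrt(0.00011916) * 1000 = 10.916 mm

10.916 mm


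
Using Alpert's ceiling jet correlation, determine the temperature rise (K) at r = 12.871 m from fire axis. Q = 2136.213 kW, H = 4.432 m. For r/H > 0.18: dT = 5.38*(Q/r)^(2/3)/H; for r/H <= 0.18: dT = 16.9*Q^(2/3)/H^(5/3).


r/H = 12.871 / 4.432 = 2.9041
r/H > 0.18, so dT = 5.38*(Q/r)^(2/3)/H
Q/r = 165.97
(Q/r)^(2/3) = 30.201
dT = 5.38 * 30.201 / 4.432 = 36.661 K

36.661 K


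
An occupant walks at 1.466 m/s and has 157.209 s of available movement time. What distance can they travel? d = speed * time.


d = 1.466 * 157.209 = 230.47 m

230.47 m


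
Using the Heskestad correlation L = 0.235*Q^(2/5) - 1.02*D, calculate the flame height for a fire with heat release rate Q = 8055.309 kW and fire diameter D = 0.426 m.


Q^(2/5) = 36.512
0.235 * Q^(2/5) = 8.5803
1.02 * D = 0.43452
L = 8.1457 m

8.1457 m


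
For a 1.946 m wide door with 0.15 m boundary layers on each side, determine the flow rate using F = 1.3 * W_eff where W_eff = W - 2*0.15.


W_eff = 1.946 - 0.30 = 1.646 m
F = 1.3 * 1.646 = 2.1398 persons/s

2.1398 persons/s


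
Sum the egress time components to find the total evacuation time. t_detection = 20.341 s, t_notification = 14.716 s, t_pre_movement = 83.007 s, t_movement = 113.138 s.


Total = 20.341 + 14.716 + 83.007 + 113.138 = 231.202 s

231.202 s


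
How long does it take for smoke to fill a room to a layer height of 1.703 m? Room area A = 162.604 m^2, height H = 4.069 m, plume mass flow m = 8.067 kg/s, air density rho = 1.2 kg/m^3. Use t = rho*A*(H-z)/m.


H - z = 2.366 m
t = 1.2 * 162.604 * 2.366 / 8.067 = 57.229 s

57.229 s


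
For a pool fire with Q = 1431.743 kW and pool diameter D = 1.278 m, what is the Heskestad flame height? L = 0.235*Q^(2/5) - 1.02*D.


Q^(2/5) = 18.296
0.235 * Q^(2/5) = 4.2995
1.02 * D = 1.3036
L = 2.9959 m

2.9959 m


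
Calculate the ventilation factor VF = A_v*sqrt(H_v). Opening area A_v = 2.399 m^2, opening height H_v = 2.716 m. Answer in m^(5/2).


sqrt(H_v) = 1.6480
VF = 2.399 * 1.6480 = 3.9536 m^(5/2)

3.9536 m^(5/2)


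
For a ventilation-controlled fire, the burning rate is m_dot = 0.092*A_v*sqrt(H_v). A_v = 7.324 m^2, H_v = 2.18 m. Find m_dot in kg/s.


sqrt(H_v) = 1.4765
m_dot = 0.092 * 7.324 * 1.4765 = 0.99487 kg/s

0.99487 kg/s


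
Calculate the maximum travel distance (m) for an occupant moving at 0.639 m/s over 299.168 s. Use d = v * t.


d = 0.639 * 299.168 = 191.17 m

191.17 m


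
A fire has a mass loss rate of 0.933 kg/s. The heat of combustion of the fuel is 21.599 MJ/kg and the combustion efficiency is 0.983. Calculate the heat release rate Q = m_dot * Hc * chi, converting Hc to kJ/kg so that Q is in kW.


Hc = 21.599 MJ/kg = 21.599 * 1000 kJ/kg = 21599 kJ/kg
Q = 0.933 kg/s * 21599 kJ/kg * 0.983 = 19809 kW

19809 kW


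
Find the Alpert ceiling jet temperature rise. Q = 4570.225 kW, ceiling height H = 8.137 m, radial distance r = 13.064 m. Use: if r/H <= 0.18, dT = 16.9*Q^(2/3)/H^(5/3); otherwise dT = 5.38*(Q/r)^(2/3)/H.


r/H = 13.064 / 8.137 = 1.6055
r/H > 0.18, so dT = 5.38*(Q/r)^(2/3)/H
Q/r = 349.83
(Q/r)^(2/3) = 49.649
dT = 5.38 * 49.649 / 8.137 = 32.827 K

32.827 K


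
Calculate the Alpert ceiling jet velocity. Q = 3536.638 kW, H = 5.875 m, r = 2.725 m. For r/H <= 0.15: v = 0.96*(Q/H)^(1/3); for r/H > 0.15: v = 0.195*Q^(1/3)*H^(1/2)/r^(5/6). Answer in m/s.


r/H = 2.725 / 5.875 = 0.46383
r/H > 0.15, so v = 0.195*Q^(1/3)*H^(1/2)/r^(5/6)
Q^(1/3) = 15.236
H^(1/2) = 2.4238
r^(5/6) = 2.3057
v = 0.195 * 15.236 * 2.4238 / 2.3057 = 3.1232 m/s

3.1232 m/s


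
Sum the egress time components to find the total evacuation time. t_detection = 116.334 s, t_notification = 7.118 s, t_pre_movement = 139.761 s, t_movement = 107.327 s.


Total = 116.334 + 7.118 + 139.761 + 107.327 = 370.54 s

370.54 s


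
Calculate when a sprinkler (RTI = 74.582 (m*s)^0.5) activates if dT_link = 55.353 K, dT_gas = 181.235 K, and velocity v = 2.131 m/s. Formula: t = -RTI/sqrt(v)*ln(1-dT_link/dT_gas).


dT_link/dT_gas = 0.30542
ln(1 - 0.30542) = -0.36445
t = -74.582 / sqrt(2.131) * -0.36445 = 18.620 s

18.620 s


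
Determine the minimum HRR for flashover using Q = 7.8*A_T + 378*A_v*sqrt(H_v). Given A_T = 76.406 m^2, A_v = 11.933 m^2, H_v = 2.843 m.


7.8*A_T = 595.97
sqrt(H_v) = 1.6861
378*A_v*sqrt(H_v) = 7605.5
Q = 595.97 + 7605.5 = 8201.5 kW

8201.5 kW


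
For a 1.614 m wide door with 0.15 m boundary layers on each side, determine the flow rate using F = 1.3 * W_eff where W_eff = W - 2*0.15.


W_eff = 1.614 - 0.30 = 1.314 m
F = 1.3 * 1.314 = 1.7082 persons/s

1.7082 persons/s


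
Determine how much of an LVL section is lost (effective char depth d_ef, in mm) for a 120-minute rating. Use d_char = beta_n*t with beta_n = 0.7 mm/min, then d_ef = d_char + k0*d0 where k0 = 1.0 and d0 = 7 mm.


d_char = 0.7 * 120 = 84 mm
d_ef = 84 + 1.0*7 = 91 mm

91 mm


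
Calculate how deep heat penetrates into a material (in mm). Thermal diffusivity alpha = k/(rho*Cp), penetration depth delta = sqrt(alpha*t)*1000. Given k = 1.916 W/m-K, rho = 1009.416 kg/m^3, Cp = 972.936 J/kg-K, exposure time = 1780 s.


alpha = 1.916 / (1009.416 * 972.936) = 1.9509e-06 m^2/s
alpha * t = 0.0034727
delta = sqrt(0.0034727) * 1000 = 58.929 mm

58.929 mm


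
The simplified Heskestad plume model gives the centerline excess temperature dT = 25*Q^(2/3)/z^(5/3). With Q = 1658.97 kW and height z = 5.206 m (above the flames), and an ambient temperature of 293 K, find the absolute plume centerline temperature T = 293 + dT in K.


Q^(2/3) = 140.14
z^(5/3) = 15.638
dT = 25 * 140.14 / 15.638 = 224.04 K
T = 293 + 224.04 = 517.04 K

517.04 K


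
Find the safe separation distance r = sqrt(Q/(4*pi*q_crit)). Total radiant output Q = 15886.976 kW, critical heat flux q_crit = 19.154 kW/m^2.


4*pi*q_crit = 240.70
Q/(4*pi*q_crit) = 66.004
r = sqrt(66.004) = 8.1243 m

8.1243 m


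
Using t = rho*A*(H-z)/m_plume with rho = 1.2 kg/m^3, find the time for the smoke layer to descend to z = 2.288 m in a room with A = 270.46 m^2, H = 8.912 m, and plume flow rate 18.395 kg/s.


H - z = 6.624 m
t = 1.2 * 270.46 * 6.624 / 18.395 = 116.87 s

116.87 s


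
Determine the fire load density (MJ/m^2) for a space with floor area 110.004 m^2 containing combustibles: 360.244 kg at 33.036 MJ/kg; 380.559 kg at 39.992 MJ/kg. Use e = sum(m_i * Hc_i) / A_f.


Total energy = 360.244*33.036 + 380.559*39.992
= 11901.02 + 15219.32
= 27120.34 MJ
e = 27120.34 / 110.004 = 246.54 MJ/m^2

246.54 MJ/m^2


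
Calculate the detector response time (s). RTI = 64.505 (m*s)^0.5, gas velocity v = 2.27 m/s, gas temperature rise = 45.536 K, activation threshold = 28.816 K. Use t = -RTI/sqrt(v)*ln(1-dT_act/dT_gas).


dT_act/dT_gas = 0.63282
ln(1 - 0.63282) = -1.0019
t = -64.505 / sqrt(2.27) * -1.0019 = 42.895 s

42.895 s


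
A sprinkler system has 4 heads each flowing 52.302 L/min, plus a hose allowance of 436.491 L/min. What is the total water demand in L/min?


Sprinkler demand = 4 * 52.302 = 209.208 L/min
Total = 209.208 + 436.491 = 645.699 L/min

645.699 L/min


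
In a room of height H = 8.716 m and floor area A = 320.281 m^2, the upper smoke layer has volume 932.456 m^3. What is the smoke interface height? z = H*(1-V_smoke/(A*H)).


V/(A*H) = 0.33403
1 - 0.33403 = 0.66597
z = 8.716 * 0.66597 = 5.8046 m

5.8046 m


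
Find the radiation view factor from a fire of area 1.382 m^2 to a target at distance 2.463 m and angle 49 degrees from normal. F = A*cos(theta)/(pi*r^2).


cos(49 deg) = 0.65606
pi*r^2 = 19.058
F = 1.382 * 0.65606 / 19.058 = 0.047574

0.047574


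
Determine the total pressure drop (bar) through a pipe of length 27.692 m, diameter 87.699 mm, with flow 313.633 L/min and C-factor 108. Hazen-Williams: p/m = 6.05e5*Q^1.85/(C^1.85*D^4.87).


Q^1.85 = 41532
C^1.85 = 5778.8
D^4.87 = 2.8999e+09
p/m = 0.0014994 bar/m
p_total = 0.0014994 * 27.692 = 0.041521 bar

0.041521 bar


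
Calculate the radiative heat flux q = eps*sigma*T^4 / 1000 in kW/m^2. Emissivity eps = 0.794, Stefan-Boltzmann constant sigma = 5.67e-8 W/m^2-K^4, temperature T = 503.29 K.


T^4 = 6.4161e+10
q = 0.794 * 5.67e-8 * 6.4161e+10 / 1000 = 2.8885 kW/m^2

2.8885 kW/m^2


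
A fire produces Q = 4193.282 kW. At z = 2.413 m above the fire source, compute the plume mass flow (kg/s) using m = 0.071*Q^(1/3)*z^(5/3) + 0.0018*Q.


Q^(1/3) = 16.126
z^(5/3) = 4.3411
First term = 0.071 * 16.126 * 4.3411 = 4.9702
Second term = 0.0018 * 4193.282 = 7.5479
m = 12.518 kg/s

12.518 kg/s


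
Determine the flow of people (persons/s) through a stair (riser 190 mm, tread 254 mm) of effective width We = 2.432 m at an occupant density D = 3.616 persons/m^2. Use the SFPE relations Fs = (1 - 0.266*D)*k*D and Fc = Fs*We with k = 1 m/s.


1 - 0.266*D = 1 - 0.266*3.616 = 0.038144
Fs = 0.038144 * 1 * 3.616 = 0.13793 persons/(s*m)
Fc = 0.13793 * 2.432 = 0.33544 persons/s

0.33544 persons/s


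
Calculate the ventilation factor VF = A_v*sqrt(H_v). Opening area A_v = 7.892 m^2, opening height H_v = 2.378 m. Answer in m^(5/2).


sqrt(H_v) = 1.5421
VF = 7.892 * 1.5421 = 12.170 m^(5/2)

12.170 m^(5/2)


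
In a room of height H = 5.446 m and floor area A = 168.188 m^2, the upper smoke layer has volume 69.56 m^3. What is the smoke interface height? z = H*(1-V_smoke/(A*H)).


V/(A*H) = 0.075943
1 - 0.075943 = 0.92406
z = 5.446 * 0.92406 = 5.0324 m

5.0324 m


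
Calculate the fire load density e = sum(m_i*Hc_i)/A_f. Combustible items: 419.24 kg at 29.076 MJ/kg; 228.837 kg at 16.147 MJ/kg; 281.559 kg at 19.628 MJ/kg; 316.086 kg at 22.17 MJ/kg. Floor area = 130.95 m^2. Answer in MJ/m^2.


Total energy = 419.24*29.076 + 228.837*16.147 + 281.559*19.628 + 316.086*22.17
= 12189.82 + 3695.031 + 5526.440 + 7007.627
= 28418.92 MJ
e = 28418.92 / 130.95 = 217.02 MJ/m^2

217.02 MJ/m^2


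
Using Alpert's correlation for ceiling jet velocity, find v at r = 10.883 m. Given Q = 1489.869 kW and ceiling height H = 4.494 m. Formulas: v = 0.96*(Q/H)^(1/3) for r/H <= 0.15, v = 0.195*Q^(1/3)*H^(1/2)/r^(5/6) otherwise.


r/H = 10.883 / 4.494 = 2.4217
r/H > 0.15, so v = 0.195*Q^(1/3)*H^(1/2)/r^(5/6)
Q^(1/3) = 11.421
H^(1/2) = 2.1199
r^(5/6) = 7.3107
v = 0.195 * 11.421 * 2.1199 / 7.3107 = 0.64582 m/s

0.64582 m/s


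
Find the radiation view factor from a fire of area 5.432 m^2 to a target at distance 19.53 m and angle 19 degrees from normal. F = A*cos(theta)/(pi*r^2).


cos(19 deg) = 0.94552
pi*r^2 = 1198.3
F = 5.432 * 0.94552 / 1198.3 = 0.0042862

0.0042862


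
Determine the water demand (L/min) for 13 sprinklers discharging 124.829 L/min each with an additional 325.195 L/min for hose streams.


Sprinkler demand = 13 * 124.829 = 1622.777 L/min
Total = 1622.777 + 325.195 = 1947.972 L/min

1947.972 L/min


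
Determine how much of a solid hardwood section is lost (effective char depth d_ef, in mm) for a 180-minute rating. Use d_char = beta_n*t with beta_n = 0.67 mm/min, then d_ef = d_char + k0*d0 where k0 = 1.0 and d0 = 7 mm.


d_char = 0.67 * 180 = 120.6 mm
d_ef = 120.6 + 1.0*7 = 127.6 mm

127.6 mm


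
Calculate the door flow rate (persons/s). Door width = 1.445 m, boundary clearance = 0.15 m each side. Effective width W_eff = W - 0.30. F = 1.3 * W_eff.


W_eff = 1.445 - 0.30 = 1.145 m
F = 1.3 * 1.145 = 1.4885 persons/s

1.4885 persons/s


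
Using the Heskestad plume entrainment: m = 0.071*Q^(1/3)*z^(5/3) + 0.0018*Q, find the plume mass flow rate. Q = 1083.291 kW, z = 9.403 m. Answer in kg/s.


Q^(1/3) = 10.270
z^(5/3) = 41.890
First term = 0.071 * 10.270 * 41.890 = 30.546
Second term = 0.0018 * 1083.291 = 1.9499
m = 32.496 kg/s

32.496 kg/s


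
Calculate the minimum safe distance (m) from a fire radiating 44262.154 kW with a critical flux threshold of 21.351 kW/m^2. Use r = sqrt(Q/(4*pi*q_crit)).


4*pi*q_crit = 268.30
Q/(4*pi*q_crit) = 164.97
r = sqrt(164.97) = 12.844 m

12.844 m


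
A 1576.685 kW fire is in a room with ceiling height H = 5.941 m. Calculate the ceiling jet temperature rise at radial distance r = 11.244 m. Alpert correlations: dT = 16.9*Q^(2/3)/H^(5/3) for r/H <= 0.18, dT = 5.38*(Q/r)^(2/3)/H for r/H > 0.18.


r/H = 11.244 / 5.941 = 1.8926
r/H > 0.18, so dT = 5.38*(Q/r)^(2/3)/H
Q/r = 140.22
(Q/r)^(2/3) = 26.991
dT = 5.38 * 26.991 / 5.941 = 24.442 K

24.442 K


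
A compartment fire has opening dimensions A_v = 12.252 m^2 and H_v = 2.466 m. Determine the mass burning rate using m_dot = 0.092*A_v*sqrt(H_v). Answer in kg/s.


sqrt(H_v) = 1.5704
m_dot = 0.092 * 12.252 * 1.5704 = 1.7701 kg/s

1.7701 kg/s


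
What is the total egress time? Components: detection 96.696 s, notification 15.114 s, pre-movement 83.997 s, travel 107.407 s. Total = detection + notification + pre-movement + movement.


Total = 96.696 + 15.114 + 83.997 + 107.407 = 303.214 s

303.214 s


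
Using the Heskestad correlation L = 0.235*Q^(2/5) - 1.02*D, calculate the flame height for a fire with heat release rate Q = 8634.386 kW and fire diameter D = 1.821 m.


Q^(2/5) = 37.540
0.235 * Q^(2/5) = 8.8219
1.02 * D = 1.8574
L = 6.9644 m

6.9644 m


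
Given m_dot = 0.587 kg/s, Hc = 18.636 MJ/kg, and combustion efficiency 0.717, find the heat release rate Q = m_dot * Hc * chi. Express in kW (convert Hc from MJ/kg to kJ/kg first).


Hc = 18.636 MJ/kg = 18.636 * 1000 kJ/kg = 18636 kJ/kg
Q = 0.587 kg/s * 18636 kJ/kg * 0.717 = 7843.5 kW

7843.5 kW


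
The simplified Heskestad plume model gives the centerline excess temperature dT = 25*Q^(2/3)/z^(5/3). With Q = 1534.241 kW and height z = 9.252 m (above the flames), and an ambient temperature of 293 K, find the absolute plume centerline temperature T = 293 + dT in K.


Q^(2/3) = 133.02
z^(5/3) = 40.775
dT = 25 * 133.02 / 40.775 = 81.560 K
T = 293 + 81.560 = 374.56 K

374.56 K


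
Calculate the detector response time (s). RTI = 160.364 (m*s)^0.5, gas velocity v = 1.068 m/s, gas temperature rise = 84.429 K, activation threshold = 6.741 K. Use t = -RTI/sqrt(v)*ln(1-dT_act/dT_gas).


dT_act/dT_gas = 0.079842
ln(1 - 0.079842) = -0.083210
t = -160.364 / sqrt(1.068) * -0.083210 = 12.912 s

12.912 s


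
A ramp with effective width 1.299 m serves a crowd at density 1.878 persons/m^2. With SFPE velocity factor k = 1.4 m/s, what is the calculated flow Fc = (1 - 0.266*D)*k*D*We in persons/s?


1 - 0.266*D = 1 - 0.266*1.878 = 0.50045
Fs = 0.50045 * 1.4 * 1.878 = 1.3158 persons/(s*m)
Fc = 1.3158 * 1.299 = 1.7092 persons/s

1.7092 persons/s


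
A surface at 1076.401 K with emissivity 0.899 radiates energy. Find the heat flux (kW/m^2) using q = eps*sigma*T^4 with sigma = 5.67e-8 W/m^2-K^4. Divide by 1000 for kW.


T^4 = 1.3424e+12
q = 0.899 * 5.67e-8 * 1.3424e+12 / 1000 = 68.429 kW/m^2

68.429 kW/m^2


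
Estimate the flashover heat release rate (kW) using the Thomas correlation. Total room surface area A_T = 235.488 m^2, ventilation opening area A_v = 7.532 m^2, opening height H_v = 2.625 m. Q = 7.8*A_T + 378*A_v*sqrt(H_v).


7.8*A_T = 1836.8
sqrt(H_v) = 1.6202
378*A_v*sqrt(H_v) = 4612.8
Q = 1836.8 + 4612.8 = 6449.6 kW

6449.6 kW


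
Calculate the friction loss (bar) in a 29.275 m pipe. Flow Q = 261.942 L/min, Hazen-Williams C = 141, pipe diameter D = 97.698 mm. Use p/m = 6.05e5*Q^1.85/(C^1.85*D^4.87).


Q^1.85 = 29763
C^1.85 = 9463.6
D^4.87 = 4.9062e+09
p/m = 0.00038783 bar/m
p_total = 0.00038783 * 29.275 = 0.011354 bar

0.011354 bar


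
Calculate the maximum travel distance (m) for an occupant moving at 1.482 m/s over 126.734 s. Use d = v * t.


d = 1.482 * 126.734 = 187.82 m

187.82 m


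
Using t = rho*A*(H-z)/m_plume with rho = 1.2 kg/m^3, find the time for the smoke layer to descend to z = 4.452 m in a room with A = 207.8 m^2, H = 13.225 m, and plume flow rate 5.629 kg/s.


H - z = 8.773 m
t = 1.2 * 207.8 * 8.773 / 5.629 = 388.64 s

388.64 s


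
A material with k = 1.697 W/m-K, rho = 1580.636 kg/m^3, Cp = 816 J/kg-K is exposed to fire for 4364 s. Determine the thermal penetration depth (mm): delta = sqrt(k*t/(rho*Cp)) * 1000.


alpha = 1.697 / (1580.636 * 816) = 1.3157e-06 m^2/s
alpha * t = 0.0057418
delta = sqrt(0.0057418) * 1000 = 75.774 mm

75.774 mm


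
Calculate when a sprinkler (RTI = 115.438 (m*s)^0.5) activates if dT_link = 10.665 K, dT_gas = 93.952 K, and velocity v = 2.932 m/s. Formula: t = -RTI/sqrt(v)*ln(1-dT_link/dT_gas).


dT_link/dT_gas = 0.11352
ln(1 - 0.11352) = -0.12049
t = -115.438 / sqrt(2.932) * -0.12049 = 8.1231 s

8.1231 s


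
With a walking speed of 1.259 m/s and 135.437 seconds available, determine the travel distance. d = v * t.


d = 1.259 * 135.437 = 170.52 m

170.52 m


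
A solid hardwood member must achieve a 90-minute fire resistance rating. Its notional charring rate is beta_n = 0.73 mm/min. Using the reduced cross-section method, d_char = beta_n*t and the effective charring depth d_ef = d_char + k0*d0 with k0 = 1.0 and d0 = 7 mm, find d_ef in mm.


d_char = 0.73 * 90 = 65.7 mm
d_ef = 65.7 + 1.0*7 = 72.7 mm

72.7 mm


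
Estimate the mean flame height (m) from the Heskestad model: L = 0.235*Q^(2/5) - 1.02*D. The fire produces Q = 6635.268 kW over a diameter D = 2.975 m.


Q^(2/5) = 33.787
0.235 * Q^(2/5) = 7.9398
1.02 * D = 3.0345
L = 4.9053 m

4.9053 m


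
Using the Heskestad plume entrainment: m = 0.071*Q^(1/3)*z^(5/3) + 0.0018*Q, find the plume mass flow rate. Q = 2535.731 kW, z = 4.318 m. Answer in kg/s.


Q^(1/3) = 13.636
z^(5/3) = 11.450
First term = 0.071 * 13.636 * 11.450 = 11.086
Second term = 0.0018 * 2535.731 = 4.5643
m = 15.650 kg/s

15.650 kg/s


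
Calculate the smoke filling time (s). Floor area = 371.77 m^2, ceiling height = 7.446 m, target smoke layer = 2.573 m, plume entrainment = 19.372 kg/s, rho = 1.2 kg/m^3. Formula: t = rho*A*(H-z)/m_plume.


H - z = 4.873 m
t = 1.2 * 371.77 * 4.873 / 19.372 = 112.22 s

112.22 s


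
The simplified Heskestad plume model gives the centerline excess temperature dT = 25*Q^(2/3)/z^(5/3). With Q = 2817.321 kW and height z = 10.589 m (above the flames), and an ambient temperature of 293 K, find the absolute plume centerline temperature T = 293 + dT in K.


Q^(2/3) = 199.48
z^(5/3) = 51.061
dT = 25 * 199.48 / 51.061 = 97.665 K
T = 293 + 97.665 = 390.67 K

390.67 K


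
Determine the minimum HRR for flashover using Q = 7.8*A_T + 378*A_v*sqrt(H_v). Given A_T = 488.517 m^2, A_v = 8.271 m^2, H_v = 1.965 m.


7.8*A_T = 3810.4
sqrt(H_v) = 1.4018
378*A_v*sqrt(H_v) = 4382.6
Q = 3810.4 + 4382.6 = 8193.0 kW

8193.0 kW


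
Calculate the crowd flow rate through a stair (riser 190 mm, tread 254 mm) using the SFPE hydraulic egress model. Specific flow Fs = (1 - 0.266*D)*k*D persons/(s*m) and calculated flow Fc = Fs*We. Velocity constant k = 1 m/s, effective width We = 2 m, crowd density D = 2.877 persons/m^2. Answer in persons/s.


1 - 0.266*D = 1 - 0.266*2.877 = 0.23472
Fs = 0.23472 * 1 * 2.877 = 0.67528 persons/(s*m)
Fc = 0.67528 * 2 = 1.3506 persons/s

1.3506 persons/s


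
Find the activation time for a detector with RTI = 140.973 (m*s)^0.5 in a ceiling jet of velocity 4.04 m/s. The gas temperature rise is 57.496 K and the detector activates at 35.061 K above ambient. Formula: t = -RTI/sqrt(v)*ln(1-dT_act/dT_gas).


dT_act/dT_gas = 0.60980
ln(1 - 0.60980) = -0.94109
t = -140.973 / sqrt(4.04) * -0.94109 = 66.005 s

66.005 s
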